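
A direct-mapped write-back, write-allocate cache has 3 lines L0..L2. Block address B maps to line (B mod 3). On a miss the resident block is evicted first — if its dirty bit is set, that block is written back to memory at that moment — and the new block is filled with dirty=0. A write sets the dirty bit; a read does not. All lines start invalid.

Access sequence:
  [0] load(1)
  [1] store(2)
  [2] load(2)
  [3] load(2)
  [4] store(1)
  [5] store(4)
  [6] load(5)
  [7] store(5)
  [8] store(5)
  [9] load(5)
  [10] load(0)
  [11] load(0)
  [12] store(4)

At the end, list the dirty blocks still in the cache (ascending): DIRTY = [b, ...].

  0 | R B1 → L1 miss [-]
  1 | W B2 → L2 miss [D]
  2 | R B2 → L2 hit [D]
  3 | R B2 → L2 hit [D]
  4 | W B1 → L1 hit [D]
  5 | W B4 → L1 miss wb→B1 [D]
  6 | R B5 → L2 miss wb→B2 [-]
  7 | W B5 → L2 hit [D]
  8 | W B5 → L2 hit [D]
  9 | R B5 → L2 hit [D]
  10 | R B0 → L0 miss [-]
  11 | R B0 → L0 hit [-]
  12 | W B4 → L1 hit [D]

DIRTY = [4, 5]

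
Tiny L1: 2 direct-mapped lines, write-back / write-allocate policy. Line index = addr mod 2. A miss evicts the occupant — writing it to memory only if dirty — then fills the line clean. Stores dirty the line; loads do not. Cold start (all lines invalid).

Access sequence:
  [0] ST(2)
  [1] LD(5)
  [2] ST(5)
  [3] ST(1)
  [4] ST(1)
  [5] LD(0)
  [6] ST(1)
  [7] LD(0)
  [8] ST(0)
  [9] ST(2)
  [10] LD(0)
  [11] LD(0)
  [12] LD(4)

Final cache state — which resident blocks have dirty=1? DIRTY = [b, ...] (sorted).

DIRTY = [1]

0: W B2 -> L0 miss  d=D]
1: R B5 -> L1 miss  d=-]
2: W B5 -> L1 hit  d=D]
3: W B1 -> L1 miss wb->B5  d=D]
4: W B1 -> L1 hit  d=D]
5: R B0 -> L0 miss wb->B2  d=-]
6: W B1 -> L1 hit  d=D]
7: R B0 -> L0 hit  d=-]
8: W B0 -> L0 hit  d=D]
9: W B2 -> L0 miss wb->B0  d=D]
10: R B0 -> L0 miss wb->B2  d=-]
11: R B0 -> L0 hit  d=-]
12: R B4 -> L0 miss  d=-]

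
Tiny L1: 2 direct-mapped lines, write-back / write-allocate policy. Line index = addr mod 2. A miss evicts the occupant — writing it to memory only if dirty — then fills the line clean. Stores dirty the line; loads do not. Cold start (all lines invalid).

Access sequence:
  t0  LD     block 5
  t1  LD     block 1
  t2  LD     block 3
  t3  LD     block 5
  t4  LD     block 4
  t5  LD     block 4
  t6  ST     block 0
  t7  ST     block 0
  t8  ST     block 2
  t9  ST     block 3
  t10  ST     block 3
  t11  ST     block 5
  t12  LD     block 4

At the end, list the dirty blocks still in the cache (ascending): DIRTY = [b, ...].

0: R B5 -> L1 miss  d=-]
1: R B1 -> L1 miss  d=-]
2: R B3 -> L1 miss  d=-]
3: R B5 -> L1 miss  d=-]
4: R B4 -> L0 miss  d=-]
5: R B4 -> L0 hit  d=-]
6: W B0 -> L0 miss  d=D]
7: W B0 -> L0 hit  d=D]
8: W B2 -> L0 miss wb->B0  d=D]
9: W B3 -> L1 miss  d=D]
10: W B3 -> L1 hit  d=D]
11: W B5 -> L1 miss wb->B3  d=D]
12: R B4 -> L0 miss wb->B2  d=-]

DIRTY = [5]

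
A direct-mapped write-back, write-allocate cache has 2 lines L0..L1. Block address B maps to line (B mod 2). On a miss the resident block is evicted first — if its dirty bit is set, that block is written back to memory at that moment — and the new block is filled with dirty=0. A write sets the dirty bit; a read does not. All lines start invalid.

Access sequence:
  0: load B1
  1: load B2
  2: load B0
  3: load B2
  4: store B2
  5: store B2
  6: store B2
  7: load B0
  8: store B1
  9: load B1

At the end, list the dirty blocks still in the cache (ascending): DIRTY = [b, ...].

DIRTY = [1]

  0 | R B1 → L1 miss [-]
  1 | R B2 → L0 miss [-]
  2 | R B0 → L0 miss [-]
  3 | R B2 → L0 miss [-]
  4 | W B2 → L0 hit [D]
  5 | W B2 → L0 hit [D]
  6 | W B2 → L0 hit [D]
  7 | R B0 → L0 miss wb→B2 [-]
  8 | W B1 → L1 hit [D]
  9 | R B1 → L1 hit [D]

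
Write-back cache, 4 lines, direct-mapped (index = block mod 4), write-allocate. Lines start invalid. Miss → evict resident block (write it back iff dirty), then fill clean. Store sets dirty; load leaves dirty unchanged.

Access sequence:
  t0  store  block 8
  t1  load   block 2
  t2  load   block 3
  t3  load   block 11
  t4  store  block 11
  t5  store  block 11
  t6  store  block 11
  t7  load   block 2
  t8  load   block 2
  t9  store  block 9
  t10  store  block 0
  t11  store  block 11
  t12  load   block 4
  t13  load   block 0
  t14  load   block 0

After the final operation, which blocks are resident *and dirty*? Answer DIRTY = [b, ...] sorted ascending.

DIRTY = [9, 11]

0: W B8 -> L0 miss  d=D]
1: R B2 -> L2 miss  d=-]
2: R B3 -> L3 miss  d=-]
3: R B11 -> L3 miss  d=-]
4: W B11 -> L3 hit  d=D]
5: W B11 -> L3 hit  d=D]
6: W B11 -> L3 hit  d=D]
7: R B2 -> L2 hit  d=-]
8: R B2 -> L2 hit  d=-]
9: W B9 -> L1 miss  d=D]
10: W B0 -> L0 miss wb->B8  d=D]
11: W B11 -> L3 hit  d=D]
12: R B4 -> L0 miss wb->B0  d=-]
13: R B0 -> L0 miss  d=-]
14: R B0 -> L0 hit  d=-]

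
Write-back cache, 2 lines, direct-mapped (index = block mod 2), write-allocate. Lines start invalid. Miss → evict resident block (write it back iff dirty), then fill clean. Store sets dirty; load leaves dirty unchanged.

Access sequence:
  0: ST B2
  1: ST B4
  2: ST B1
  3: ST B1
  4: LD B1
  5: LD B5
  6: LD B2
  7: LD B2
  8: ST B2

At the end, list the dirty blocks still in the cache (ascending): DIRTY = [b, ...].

DIRTY = [2]

0: W B2 -> L0 miss  d=D]
1: W B4 -> L0 miss wb->B2  d=D]
2: W B1 -> L1 miss  d=D]
3: W B1 -> L1 hit  d=D]
4: R B1 -> L1 hit  d=D]
5: R B5 -> L1 miss wb->B1  d=-]
6: R B2 -> L0 miss wb->B4  d=-]
7: R B2 -> L0 hit  d=-]
8: W B2 -> L0 hit  d=D]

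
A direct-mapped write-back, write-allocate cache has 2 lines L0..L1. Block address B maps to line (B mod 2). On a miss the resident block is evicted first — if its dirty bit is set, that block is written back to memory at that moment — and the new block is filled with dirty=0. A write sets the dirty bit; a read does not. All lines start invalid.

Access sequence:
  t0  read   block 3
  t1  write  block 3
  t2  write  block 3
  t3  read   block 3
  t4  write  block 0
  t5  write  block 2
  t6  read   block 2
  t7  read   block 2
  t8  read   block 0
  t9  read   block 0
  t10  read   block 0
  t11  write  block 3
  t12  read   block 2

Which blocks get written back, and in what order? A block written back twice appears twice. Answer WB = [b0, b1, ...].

  0 | R B3 → L1 miss [-]
  1 | W B3 → L1 hit [D]
  2 | W B3 → L1 hit [D]
  3 | R B3 → L1 hit [D]
  4 | W B0 → L0 miss [D]
  5 | W B2 → L0 miss wb→B0 [D]
  6 | R B2 → L0 hit [D]
  7 | R B2 → L0 hit [D]
  8 | R B0 → L0 miss wb→B2 [-]
  9 | R B0 → L0 hit [-]
  10 | R B0 → L0 hit [-]
  11 | W B3 → L1 hit [D]
  12 | R B2 → L0 miss [-]

WB = [0, 2]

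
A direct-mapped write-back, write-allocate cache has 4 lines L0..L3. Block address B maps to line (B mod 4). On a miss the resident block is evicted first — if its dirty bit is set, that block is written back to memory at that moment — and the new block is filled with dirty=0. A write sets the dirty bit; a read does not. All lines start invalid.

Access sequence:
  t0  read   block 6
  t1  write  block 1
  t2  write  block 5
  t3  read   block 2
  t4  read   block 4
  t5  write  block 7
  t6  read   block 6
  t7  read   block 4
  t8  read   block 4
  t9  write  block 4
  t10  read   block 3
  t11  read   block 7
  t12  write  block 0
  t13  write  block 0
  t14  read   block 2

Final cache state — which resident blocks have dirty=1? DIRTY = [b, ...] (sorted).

DIRTY = [0, 5]

0: R B6 -> L2 miss  d=-]
1: W B1 -> L1 miss  d=D]
2: W B5 -> L1 miss wb->B1  d=D]
3: R B2 -> L2 miss  d=-]
4: R B4 -> L0 miss  d=-]
5: W B7 -> L3 miss  d=D]
6: R B6 -> L2 miss  d=-]
7: R B4 -> L0 hit  d=-]
8: R B4 -> L0 hit  d=-]
9: W B4 -> L0 hit  d=D]
10: R B3 -> L3 miss wb->B7  d=-]
11: R B7 -> L3 miss  d=-]
12: W B0 -> L0 miss wb->B4  d=D]
13: W B0 -> L0 hit  d=D]
14: R B2 -> L2 miss  d=-]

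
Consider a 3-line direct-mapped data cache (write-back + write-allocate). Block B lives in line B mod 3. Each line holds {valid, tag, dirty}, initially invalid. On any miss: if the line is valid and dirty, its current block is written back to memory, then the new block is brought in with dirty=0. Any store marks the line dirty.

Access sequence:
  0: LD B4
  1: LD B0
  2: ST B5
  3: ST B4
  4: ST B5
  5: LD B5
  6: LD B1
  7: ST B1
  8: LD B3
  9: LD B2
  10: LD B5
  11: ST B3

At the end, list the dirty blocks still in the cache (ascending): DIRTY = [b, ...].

DIRTY = [1, 3]

0: R B4 -> L1 miss  d=-]
1: R B0 -> L0 miss  d=-]
2: W B5 -> L2 miss  d=D]
3: W B4 -> L1 hit  d=D]
4: W B5 -> L2 hit  d=D]
5: R B5 -> L2 hit  d=D]
6: R B1 -> L1 miss wb->B4  d=-]
7: W B1 -> L1 hit  d=D]
8: R B3 -> L0 miss  d=-]
9: R B2 -> L2 miss wb->B5  d=-]
10: R B5 -> L2 miss  d=-]
11: W B3 -> L0 hit  d=D]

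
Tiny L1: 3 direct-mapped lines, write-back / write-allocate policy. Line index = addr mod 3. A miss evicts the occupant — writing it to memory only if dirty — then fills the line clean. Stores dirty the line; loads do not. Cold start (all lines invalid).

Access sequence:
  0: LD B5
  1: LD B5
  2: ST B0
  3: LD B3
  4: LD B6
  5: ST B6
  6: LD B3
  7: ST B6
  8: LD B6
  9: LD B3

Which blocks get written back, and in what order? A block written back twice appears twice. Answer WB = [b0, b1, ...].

WB = [0, 6, 6]

0: R B5 → L2 miss [-]
1: R B5 → L2 hit [-]
2: W B0 → L0 miss [D]
3: R B3 → L0 miss wb→B0 [-]
4: R B6 → L0 miss [-]
5: W B6 → L0 hit [D]
6: R B3 → L0 miss wb→B6 [-]
7: W B6 → L0 miss [D]
8: R B6 → L0 hit [D]
9: R B3 → L0 miss wb→B6 [-]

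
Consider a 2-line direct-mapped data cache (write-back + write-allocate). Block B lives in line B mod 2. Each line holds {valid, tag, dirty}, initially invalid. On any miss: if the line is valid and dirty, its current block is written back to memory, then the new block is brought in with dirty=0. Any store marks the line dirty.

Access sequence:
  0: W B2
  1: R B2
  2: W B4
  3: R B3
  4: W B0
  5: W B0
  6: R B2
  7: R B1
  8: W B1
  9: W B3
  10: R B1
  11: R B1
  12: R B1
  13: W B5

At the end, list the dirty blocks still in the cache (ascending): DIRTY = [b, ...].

DIRTY = [5]

0: W B2 -> L0 miss  d=D]
1: R B2 -> L0 hit  d=D]
2: W B4 -> L0 miss wb->B2  d=D]
3: R B3 -> L1 miss  d=-]
4: W B0 -> L0 miss wb->B4  d=D]
5: W B0 -> L0 hit  d=D]
6: R B2 -> L0 miss wb->B0  d=-]
7: R B1 -> L1 miss  d=-]
8: W B1 -> L1 hit  d=D]
9: W B3 -> L1 miss wb->B1  d=D]
10: R B1 -> L1 miss wb->B3  d=-]
11: R B1 -> L1 hit  d=-]
12: R B1 -> L1 hit  d=-]
13: W B5 -> L1 miss  d=D]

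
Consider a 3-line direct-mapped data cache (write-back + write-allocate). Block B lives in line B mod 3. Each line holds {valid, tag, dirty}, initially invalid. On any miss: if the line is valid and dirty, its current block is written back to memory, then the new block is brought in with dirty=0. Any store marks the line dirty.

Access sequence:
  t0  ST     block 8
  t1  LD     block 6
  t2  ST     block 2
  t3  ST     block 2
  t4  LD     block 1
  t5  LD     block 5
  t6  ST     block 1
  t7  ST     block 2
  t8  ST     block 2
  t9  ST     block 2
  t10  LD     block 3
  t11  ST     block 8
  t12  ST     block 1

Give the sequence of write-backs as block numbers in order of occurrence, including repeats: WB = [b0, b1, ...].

WB = [8, 2, 2]

0: W B8 → L2 miss [D]
1: R B6 → L0 miss [-]
2: W B2 → L2 miss wb→B8 [D]
3: W B2 → L2 hit [D]
4: R B1 → L1 miss [-]
5: R B5 → L2 miss wb→B2 [-]
6: W B1 → L1 hit [D]
7: W B2 → L2 miss [D]
8: W B2 → L2 hit [D]
9: W B2 → L2 hit [D]
10: R B3 → L0 miss [-]
11: W B8 → L2 miss wb→B2 [D]
12: W B1 → L1 hit [D]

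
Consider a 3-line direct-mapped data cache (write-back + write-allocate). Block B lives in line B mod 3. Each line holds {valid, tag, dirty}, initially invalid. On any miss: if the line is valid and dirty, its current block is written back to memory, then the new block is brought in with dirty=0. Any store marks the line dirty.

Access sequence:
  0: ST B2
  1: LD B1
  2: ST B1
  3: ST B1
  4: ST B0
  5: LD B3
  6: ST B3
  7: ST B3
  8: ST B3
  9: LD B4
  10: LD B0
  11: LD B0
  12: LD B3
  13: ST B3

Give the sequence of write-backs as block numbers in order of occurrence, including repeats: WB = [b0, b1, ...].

WB = [0, 1, 3]

  0 | W B2 → L2 miss [D]
  1 | R B1 → L1 miss [-]
  2 | W B1 → L1 hit [D]
  3 | W B1 → L1 hit [D]
  4 | W B0 → L0 miss [D]
  5 | R B3 → L0 miss wb→B0 [-]
  6 | W B3 → L0 hit [D]
  7 | W B3 → L0 hit [D]
  8 | W B3 → L0 hit [D]
  9 | R B4 → L1 miss wb→B1 [-]
  10 | R B0 → L0 miss wb→B3 [-]
  11 | R B0 → L0 hit [-]
  12 | R B3 → L0 miss [-]
  13 | W B3 → L0 hit [D]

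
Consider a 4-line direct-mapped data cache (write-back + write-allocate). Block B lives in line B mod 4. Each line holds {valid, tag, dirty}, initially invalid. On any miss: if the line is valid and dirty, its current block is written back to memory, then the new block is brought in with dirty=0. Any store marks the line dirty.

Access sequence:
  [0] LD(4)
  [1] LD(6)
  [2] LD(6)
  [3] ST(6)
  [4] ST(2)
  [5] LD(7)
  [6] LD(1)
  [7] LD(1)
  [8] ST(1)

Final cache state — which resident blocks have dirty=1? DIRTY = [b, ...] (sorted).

DIRTY = [1, 2]

0: R B4 → L0 miss [-]
1: R B6 → L2 miss [-]
2: R B6 → L2 hit [-]
3: W B6 → L2 hit [D]
4: W B2 → L2 miss wb→B6 [D]
5: R B7 → L3 miss [-]
6: R B1 → L1 miss [-]
7: R B1 → L1 hit [-]
8: W B1 → L1 hit [D]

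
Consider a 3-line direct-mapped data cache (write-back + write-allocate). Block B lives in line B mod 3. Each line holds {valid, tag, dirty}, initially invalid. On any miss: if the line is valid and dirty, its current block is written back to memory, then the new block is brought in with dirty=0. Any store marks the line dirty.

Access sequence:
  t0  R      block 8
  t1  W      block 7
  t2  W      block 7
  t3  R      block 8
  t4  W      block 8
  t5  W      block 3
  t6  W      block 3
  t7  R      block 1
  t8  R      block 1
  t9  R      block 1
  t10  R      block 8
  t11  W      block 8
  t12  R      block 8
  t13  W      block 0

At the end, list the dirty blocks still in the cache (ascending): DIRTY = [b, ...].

DIRTY = [0, 8]

0: R B8 -> L2 miss  d=-]
1: W B7 -> L1 miss  d=D]
2: W B7 -> L1 hit  d=D]
3: R B8 -> L2 hit  d=-]
4: W B8 -> L2 hit  d=D]
5: W B3 -> L0 miss  d=D]
6: W B3 -> L0 hit  d=D]
7: R B1 -> L1 miss wb->B7  d=-]
8: R B1 -> L1 hit  d=-]
9: R B1 -> L1 hit  d=-]
10: R B8 -> L2 hit  d=D]
11: W B8 -> L2 hit  d=D]
12: R B8 -> L2 hit  d=D]
13: W B0 -> L0 miss wb->B3  d=D]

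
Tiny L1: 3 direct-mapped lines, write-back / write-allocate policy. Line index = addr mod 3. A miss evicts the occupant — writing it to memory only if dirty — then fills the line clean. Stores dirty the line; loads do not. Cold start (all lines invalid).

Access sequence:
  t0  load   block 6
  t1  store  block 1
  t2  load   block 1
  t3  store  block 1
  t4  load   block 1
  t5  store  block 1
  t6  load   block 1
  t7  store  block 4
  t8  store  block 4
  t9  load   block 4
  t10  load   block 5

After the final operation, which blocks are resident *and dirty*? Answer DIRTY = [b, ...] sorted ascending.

DIRTY = [4]

  0 | R B6 → L0 miss [-]
  1 | W B1 → L1 miss [D]
  2 | R B1 → L1 hit [D]
  3 | W B1 → L1 hit [D]
  4 | R B1 → L1 hit [D]
  5 | W B1 → L1 hit [D]
  6 | R B1 → L1 hit [D]
  7 | W B4 → L1 miss wb→B1 [D]
  8 | W B4 → L1 hit [D]
  9 | R B4 → L1 hit [D]
  10 | R B5 → L2 miss [-]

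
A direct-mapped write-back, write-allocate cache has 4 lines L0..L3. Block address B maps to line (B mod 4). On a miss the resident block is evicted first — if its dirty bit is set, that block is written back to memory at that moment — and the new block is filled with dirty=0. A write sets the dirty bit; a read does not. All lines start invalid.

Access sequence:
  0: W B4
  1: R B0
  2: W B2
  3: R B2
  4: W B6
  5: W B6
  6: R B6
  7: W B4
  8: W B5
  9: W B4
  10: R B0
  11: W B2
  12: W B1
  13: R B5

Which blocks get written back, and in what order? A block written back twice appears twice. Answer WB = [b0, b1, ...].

  0 | W B4 → L0 miss [D]
  1 | R B0 → L0 miss wb→B4 [-]
  2 | W B2 → L2 miss [D]
  3 | R B2 → L2 hit [D]
  4 | W B6 → L2 miss wb→B2 [D]
  5 | W B6 → L2 hit [D]
  6 | R B6 → L2 hit [D]
  7 | W B4 → L0 miss [D]
  8 | W B5 → L1 miss [D]
  9 | W B4 → L0 hit [D]
  10 | R B0 → L0 miss wb→B4 [-]
  11 | W B2 → L2 miss wb→B6 [D]
  12 | W B1 → L1 miss wb→B5 [D]
  13 | R B5 → L1 miss wb→B1 [-]

WB = [4, 2, 4, 6, 5, 1]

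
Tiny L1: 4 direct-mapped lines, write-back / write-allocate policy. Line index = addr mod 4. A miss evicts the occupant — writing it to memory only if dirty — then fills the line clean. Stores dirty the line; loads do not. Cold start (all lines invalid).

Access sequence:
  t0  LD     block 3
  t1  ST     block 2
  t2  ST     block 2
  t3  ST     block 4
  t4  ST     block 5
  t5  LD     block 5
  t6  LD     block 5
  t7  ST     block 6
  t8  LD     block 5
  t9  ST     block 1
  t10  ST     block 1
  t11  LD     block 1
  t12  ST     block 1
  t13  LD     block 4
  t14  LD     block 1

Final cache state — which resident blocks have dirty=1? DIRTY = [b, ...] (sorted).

  0 | R B3 → L3 miss [-]
  1 | W B2 → L2 miss [D]
  2 | W B2 → L2 hit [D]
  3 | W B4 → L0 miss [D]
  4 | W B5 → L1 miss [D]
  5 | R B5 → L1 hit [D]
  6 | R B5 → L1 hit [D]
  7 | W B6 → L2 miss wb→B2 [D]
  8 | R B5 → L1 hit [D]
  9 | W B1 → L1 miss wb→B5 [D]
  10 | W B1 → L1 hit [D]
  11 | R B1 → L1 hit [D]
  12 | W B1 → L1 hit [D]
  13 | R B4 → L0 hit [D]
  14 | R B1 → L1 hit [D]

DIRTY = [1, 4, 6]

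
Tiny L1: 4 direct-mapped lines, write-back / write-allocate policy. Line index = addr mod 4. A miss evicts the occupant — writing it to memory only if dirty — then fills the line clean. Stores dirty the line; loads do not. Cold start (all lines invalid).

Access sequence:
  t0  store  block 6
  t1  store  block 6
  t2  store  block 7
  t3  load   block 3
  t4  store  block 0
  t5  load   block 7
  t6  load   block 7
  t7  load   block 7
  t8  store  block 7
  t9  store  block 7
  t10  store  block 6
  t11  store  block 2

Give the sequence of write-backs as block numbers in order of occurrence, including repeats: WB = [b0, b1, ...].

WB = [7, 6]

0: W B6 -> L2 miss  d=D]
1: W B6 -> L2 hit  d=D]
2: W B7 -> L3 miss  d=D]
3: R B3 -> L3 miss wb->B7  d=-]
4: W B0 -> L0 miss  d=D]
5: R B7 -> L3 miss  d=-]
6: R B7 -> L3 hit  d=-]
7: R B7 -> L3 hit  d=-]
8: W B7 -> L3 hit  d=D]
9: W B7 -> L3 hit  d=D]
10: W B6 -> L2 hit  d=D]
11: W B2 -> L2 miss wb->B6  d=D]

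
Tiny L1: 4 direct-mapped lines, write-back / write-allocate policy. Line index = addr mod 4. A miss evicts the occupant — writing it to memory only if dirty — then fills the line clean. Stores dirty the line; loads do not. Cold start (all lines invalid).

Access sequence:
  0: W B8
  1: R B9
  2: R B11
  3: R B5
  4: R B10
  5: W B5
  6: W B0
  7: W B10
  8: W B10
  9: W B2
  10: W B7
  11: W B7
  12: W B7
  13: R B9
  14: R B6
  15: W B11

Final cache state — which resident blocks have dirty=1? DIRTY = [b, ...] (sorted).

  0 | W B8 → L0 miss [D]
  1 | R B9 → L1 miss [-]
  2 | R B11 → L3 miss [-]
  3 | R B5 → L1 miss [-]
  4 | R B10 → L2 miss [-]
  5 | W B5 → L1 hit [D]
  6 | W B0 → L0 miss wb→B8 [D]
  7 | W B10 → L2 hit [D]
  8 | W B10 → L2 hit [D]
  9 | W B2 → L2 miss wb→B10 [D]
  10 | W B7 → L3 miss [D]
  11 | W B7 → L3 hit [D]
  12 | W B7 → L3 hit [D]
  13 | R B9 → L1 miss wb→B5 [-]
  14 | R B6 → L2 miss wb→B2 [-]
  15 | W B11 → L3 miss wb→B7 [D]

DIRTY = [0, 11]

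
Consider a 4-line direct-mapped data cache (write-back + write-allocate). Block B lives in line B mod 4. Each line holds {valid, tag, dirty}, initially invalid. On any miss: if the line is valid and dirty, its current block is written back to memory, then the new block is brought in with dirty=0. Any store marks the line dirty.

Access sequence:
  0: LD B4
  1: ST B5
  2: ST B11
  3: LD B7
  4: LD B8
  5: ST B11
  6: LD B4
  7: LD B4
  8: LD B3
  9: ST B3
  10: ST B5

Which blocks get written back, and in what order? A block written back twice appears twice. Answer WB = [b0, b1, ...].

WB = [11, 11]

0: R B4 → L0 miss [-]
1: W B5 → L1 miss [D]
2: W B11 → L3 miss [D]
3: R B7 → L3 miss wb→B11 [-]
4: R B8 → L0 miss [-]
5: W B11 → L3 miss [D]
6: R B4 → L0 miss [-]
7: R B4 → L0 hit [-]
8: R B3 → L3 miss wb→B11 [-]
9: W B3 → L3 hit [D]
10: W B5 → L1 hit [D]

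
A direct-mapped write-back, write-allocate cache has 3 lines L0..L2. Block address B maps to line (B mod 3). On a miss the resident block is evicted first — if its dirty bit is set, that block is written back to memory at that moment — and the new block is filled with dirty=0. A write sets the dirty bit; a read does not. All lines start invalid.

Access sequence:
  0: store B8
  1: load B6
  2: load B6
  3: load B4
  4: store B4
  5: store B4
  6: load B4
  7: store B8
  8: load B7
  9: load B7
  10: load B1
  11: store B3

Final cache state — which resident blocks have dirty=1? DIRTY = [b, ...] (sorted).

0: W B8 -> L2 miss  d=D]
1: R B6 -> L0 miss  d=-]
2: R B6 -> L0 hit  d=-]
3: R B4 -> L1 miss  d=-]
4: W B4 -> L1 hit  d=D]
5: W B4 -> L1 hit  d=D]
6: R B4 -> L1 hit  d=D]
7: W B8 -> L2 hit  d=D]
8: R B7 -> L1 miss wb->B4  d=-]
9: R B7 -> L1 hit  d=-]
10: R B1 -> L1 miss  d=-]
11: W B3 -> L0 miss  d=D]

DIRTY = [3, 8]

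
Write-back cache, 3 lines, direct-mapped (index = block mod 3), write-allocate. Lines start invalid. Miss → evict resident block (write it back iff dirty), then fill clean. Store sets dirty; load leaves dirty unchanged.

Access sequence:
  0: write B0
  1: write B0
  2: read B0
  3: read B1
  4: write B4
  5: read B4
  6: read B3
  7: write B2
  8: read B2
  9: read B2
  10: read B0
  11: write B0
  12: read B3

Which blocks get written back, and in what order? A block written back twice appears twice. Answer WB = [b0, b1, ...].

WB = [0, 0]

0: W B0 -> L0 miss  d=D]
1: W B0 -> L0 hit  d=D]
2: R B0 -> L0 hit  d=D]
3: R B1 -> L1 miss  d=-]
4: W B4 -> L1 miss  d=D]
5: R B4 -> L1 hit  d=D]
6: R B3 -> L0 miss wb->B0  d=-]
7: W B2 -> L2 miss  d=D]
8: R B2 -> L2 hit  d=D]
9: R B2 -> L2 hit  d=D]
10: R B0 -> L0 miss  d=-]
11: W B0 -> L0 hit  d=D]
12: R B3 -> L0 miss wb->B0  d=-]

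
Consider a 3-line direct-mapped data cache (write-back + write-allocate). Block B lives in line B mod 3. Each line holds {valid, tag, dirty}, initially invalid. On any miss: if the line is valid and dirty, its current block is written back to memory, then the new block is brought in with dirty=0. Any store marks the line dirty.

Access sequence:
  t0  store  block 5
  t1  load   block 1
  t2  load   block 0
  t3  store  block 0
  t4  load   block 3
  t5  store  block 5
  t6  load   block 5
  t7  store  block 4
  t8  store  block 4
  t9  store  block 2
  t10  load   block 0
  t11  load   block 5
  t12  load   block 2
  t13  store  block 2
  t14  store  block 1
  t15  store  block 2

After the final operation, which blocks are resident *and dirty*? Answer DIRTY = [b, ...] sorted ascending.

DIRTY = [1, 2]

  0 | W B5 → L2 miss [D]
  1 | R B1 → L1 miss [-]
  2 | R B0 → L0 miss [-]
  3 | W B0 → L0 hit [D]
  4 | R B3 → L0 miss wb→B0 [-]
  5 | W B5 → L2 hit [D]
  6 | R B5 → L2 hit [D]
  7 | W B4 → L1 miss [D]
  8 | W B4 → L1 hit [D]
  9 | W B2 → L2 miss wb→B5 [D]
  10 | R B0 → L0 miss [-]
  11 | R B5 → L2 miss wb→B2 [-]
  12 | R B2 → L2 miss [-]
  13 | W B2 → L2 hit [D]
  14 | W B1 → L1 miss wb→B4 [D]
  15 | W B2 → L2 hit [D]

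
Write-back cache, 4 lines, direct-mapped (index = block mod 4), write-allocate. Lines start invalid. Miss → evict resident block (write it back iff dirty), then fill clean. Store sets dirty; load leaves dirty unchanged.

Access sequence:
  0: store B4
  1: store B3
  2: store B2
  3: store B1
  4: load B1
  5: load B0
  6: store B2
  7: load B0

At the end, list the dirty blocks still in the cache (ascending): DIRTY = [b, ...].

DIRTY = [1, 2, 3]

  0 | W B4 → L0 miss [D]
  1 | W B3 → L3 miss [D]
  2 | W B2 → L2 miss [D]
  3 | W B1 → L1 miss [D]
  4 | R B1 → L1 hit [D]
  5 | R B0 → L0 miss wb→B4 [-]
  6 | W B2 → L2 hit [D]
  7 | R B0 → L0 hit [-]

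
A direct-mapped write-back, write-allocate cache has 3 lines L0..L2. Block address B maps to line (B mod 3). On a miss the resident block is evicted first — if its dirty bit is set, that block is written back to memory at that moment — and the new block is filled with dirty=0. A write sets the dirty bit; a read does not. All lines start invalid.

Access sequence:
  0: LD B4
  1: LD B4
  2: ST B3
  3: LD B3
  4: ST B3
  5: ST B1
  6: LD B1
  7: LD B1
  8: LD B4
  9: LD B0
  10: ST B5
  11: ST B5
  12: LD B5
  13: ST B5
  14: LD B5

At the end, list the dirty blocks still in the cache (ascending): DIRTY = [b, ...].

  0 | R B4 → L1 miss [-]
  1 | R B4 → L1 hit [-]
  2 | W B3 → L0 miss [D]
  3 | R B3 → L0 hit [D]
  4 | W B3 → L0 hit [D]
  5 | W B1 → L1 miss [D]
  6 | R B1 → L1 hit [D]
  7 | R B1 → L1 hit [D]
  8 | R B4 → L1 miss wb→B1 [-]
  9 | R B0 → L0 miss wb→B3 [-]
  10 | W B5 → L2 miss [D]
  11 | W B5 → L2 hit [D]
  12 | R B5 → L2 hit [D]
  13 | W B5 → L2 hit [D]
  14 | R B5 → L2 hit [D]

DIRTY = [5]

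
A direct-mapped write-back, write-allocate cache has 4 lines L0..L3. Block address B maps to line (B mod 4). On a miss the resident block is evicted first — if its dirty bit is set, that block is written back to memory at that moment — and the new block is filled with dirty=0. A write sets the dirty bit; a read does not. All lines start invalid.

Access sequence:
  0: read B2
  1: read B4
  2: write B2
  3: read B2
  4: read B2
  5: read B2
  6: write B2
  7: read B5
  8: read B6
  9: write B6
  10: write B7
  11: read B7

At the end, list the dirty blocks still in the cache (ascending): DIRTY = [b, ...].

  0 | R B2 → L2 miss [-]
  1 | R B4 → L0 miss [-]
  2 | W B2 → L2 hit [D]
  3 | R B2 → L2 hit [D]
  4 | R B2 → L2 hit [D]
  5 | R B2 → L2 hit [D]
  6 | W B2 → L2 hit [D]
  7 | R B5 → L1 miss [-]
  8 | R B6 → L2 miss wb→B2 [-]
  9 | W B6 → L2 hit [D]
  10 | W B7 → L3 miss [D]
  11 | R B7 → L3 hit [D]

DIRTY = [6, 7]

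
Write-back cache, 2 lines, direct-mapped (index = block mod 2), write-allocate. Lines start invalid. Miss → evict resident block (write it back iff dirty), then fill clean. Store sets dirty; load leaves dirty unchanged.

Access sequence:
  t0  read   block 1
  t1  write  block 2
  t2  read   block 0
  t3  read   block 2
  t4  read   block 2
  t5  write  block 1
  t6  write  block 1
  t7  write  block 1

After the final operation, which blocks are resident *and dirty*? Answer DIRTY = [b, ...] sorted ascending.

DIRTY = [1]

0: R B1 -> L1 miss  d=-]
1: W B2 -> L0 miss  d=D]
2: R B0 -> L0 miss wb->B2  d=-]
3: R B2 -> L0 miss  d=-]
4: R B2 -> L0 hit  d=-]
5: W B1 -> L1 hit  d=D]
6: W B1 -> L1 hit  d=D]
7: W B1 -> L1 hit  d=D]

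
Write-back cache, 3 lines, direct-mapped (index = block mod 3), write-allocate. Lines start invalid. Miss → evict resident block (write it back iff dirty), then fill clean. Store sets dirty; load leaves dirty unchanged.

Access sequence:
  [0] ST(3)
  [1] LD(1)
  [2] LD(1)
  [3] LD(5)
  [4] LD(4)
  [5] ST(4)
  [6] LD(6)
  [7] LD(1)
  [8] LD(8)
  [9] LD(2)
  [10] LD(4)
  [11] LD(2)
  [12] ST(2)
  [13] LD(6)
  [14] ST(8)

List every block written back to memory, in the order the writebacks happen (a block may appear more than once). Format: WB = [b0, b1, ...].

0: W B3 → L0 miss [D]
1: R B1 → L1 miss [-]
2: R B1 → L1 hit [-]
3: R B5 → L2 miss [-]
4: R B4 → L1 miss [-]
5: W B4 → L1 hit [D]
6: R B6 → L0 miss wb→B3 [-]
7: R B1 → L1 miss wb→B4 [-]
8: R B8 → L2 miss [-]
9: R B2 → L2 miss [-]
10: R B4 → L1 miss [-]
11: R B2 → L2 hit [-]
12: W B2 → L2 hit [D]
13: R B6 → L0 hit [-]
14: W B8 → L2 miss wb→B2 [D]

WB = [3, 4, 2]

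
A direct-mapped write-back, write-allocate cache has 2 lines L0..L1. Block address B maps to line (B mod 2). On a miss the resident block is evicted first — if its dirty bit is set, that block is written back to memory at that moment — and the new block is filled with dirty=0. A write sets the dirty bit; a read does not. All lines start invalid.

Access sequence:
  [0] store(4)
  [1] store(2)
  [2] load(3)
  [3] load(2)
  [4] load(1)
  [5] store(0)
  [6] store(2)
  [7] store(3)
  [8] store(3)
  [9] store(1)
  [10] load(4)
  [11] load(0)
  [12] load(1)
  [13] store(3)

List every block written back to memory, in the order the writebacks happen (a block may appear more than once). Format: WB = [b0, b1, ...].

WB = [4, 2, 0, 3, 2, 1]

0: W B4 -> L0 miss  d=D]
1: W B2 -> L0 miss wb->B4  d=D]
2: R B3 -> L1 miss  d=-]
3: R B2 -> L0 hit  d=D]
4: R B1 -> L1 miss  d=-]
5: W B0 -> L0 miss wb->B2  d=D]
6: W B2 -> L0 miss wb->B0  d=D]
7: W B3 -> L1 miss  d=D]
8: W B3 -> L1 hit  d=D]
9: W B1 -> L1 miss wb->B3  d=D]
10: R B4 -> L0 miss wb->B2  d=-]
11: R B0 -> L0 miss  d=-]
12: R B1 -> L1 hit  d=D]
13: W B3 -> L1 miss wb->B1  d=D]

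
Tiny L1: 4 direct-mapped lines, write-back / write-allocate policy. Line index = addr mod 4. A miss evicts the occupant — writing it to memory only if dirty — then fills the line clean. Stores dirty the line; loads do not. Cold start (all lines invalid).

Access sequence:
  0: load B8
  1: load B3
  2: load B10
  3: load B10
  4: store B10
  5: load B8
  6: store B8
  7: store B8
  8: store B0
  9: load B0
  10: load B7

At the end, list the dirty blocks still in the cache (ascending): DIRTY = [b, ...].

0: R B8 -> L0 miss  d=-]
1: R B3 -> L3 miss  d=-]
2: R B10 -> L2 miss  d=-]
3: R B10 -> L2 hit  d=-]
4: W B10 -> L2 hit  d=D]
5: R B8 -> L0 hit  d=-]
6: W B8 -> L0 hit  d=D]
7: W B8 -> L0 hit  d=D]
8: W B0 -> L0 miss wb->B8  d=D]
9: R B0 -> L0 hit  d=D]
10: R B7 -> L3 miss  d=-]

DIRTY = [0, 10]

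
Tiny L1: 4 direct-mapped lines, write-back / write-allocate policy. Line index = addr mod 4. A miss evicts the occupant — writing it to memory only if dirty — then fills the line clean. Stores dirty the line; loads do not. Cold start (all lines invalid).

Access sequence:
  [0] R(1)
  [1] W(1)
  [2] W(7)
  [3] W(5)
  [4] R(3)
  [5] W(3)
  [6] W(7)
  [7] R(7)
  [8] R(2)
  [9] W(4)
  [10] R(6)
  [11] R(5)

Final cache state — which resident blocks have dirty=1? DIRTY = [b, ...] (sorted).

DIRTY = [4, 5, 7]

  0 | R B1 → L1 miss [-]
  1 | W B1 → L1 hit [D]
  2 | W B7 → L3 miss [D]
  3 | W B5 → L1 miss wb→B1 [D]
  4 | R B3 → L3 miss wb→B7 [-]
  5 | W B3 → L3 hit [D]
  6 | W B7 → L3 miss wb→B3 [D]
  7 | R B7 → L3 hit [D]
  8 | R B2 → L2 miss [-]
  9 | W B4 → L0 miss [D]
  10 | R B6 → L2 miss [-]
  11 | R B5 → L1 hit [D]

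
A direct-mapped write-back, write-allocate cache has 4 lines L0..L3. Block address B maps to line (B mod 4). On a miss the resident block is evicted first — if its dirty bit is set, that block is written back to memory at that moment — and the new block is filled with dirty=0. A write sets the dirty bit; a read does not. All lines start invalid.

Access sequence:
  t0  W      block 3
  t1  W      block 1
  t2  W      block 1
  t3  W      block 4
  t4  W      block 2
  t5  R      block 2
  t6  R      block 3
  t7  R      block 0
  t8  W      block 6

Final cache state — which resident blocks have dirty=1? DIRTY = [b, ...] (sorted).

DIRTY = [1, 3, 6]

0: W B3 → L3 miss [D]
1: W B1 → L1 miss [D]
2: W B1 → L1 hit [D]
3: W B4 → L0 miss [D]
4: W B2 → L2 miss [D]
5: R B2 → L2 hit [D]
6: R B3 → L3 hit [D]
7: R B0 → L0 miss wb→B4 [-]
8: W B6 → L2 miss wb→B2 [D]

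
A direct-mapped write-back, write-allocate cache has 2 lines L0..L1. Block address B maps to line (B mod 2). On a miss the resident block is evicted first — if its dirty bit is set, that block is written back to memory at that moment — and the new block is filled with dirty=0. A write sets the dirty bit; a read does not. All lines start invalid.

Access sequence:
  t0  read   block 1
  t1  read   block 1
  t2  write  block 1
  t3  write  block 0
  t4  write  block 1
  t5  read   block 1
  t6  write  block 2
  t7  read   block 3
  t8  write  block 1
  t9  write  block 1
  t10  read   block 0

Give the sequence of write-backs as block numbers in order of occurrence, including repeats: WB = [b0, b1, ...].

  0 | R B1 → L1 miss [-]
  1 | R B1 → L1 hit [-]
  2 | W B1 → L1 hit [D]
  3 | W B0 → L0 miss [D]
  4 | W B1 → L1 hit [D]
  5 | R B1 → L1 hit [D]
  6 | W B2 → L0 miss wb→B0 [D]
  7 | R B3 → L1 miss wb→B1 [-]
  8 | W B1 → L1 miss [D]
  9 | W B1 → L1 hit [D]
  10 | R B0 → L0 miss wb→B2 [-]

WB = [0, 1, 2]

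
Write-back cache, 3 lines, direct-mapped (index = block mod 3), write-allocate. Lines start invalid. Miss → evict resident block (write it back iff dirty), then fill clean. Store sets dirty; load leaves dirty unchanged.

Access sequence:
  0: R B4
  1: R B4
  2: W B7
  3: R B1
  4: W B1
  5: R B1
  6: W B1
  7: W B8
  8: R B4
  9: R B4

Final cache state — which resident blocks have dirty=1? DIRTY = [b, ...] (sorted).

0: R B4 → L1 miss [-]
1: R B4 → L1 hit [-]
2: W B7 → L1 miss [D]
3: R B1 → L1 miss wb→B7 [-]
4: W B1 → L1 hit [D]
5: R B1 → L1 hit [D]
6: W B1 → L1 hit [D]
7: W B8 → L2 miss [D]
8: R B4 → L1 miss wb→B1 [-]
9: R B4 → L1 hit [-]

DIRTY = [8]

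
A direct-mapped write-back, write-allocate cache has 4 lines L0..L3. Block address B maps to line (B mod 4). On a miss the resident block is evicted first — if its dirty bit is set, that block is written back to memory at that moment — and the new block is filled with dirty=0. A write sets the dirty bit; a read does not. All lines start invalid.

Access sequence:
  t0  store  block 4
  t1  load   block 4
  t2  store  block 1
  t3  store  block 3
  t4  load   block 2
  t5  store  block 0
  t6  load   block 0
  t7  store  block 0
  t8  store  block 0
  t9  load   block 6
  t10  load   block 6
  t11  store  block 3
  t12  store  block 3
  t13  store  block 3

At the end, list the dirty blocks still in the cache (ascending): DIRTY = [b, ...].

DIRTY = [0, 1, 3]

0: W B4 → L0 miss [D]
1: R B4 → L0 hit [D]
2: W B1 → L1 miss [D]
3: W B3 → L3 miss [D]
4: R B2 → L2 miss [-]
5: W B0 → L0 miss wb→B4 [D]
6: R B0 → L0 hit [D]
7: W B0 → L0 hit [D]
8: W B0 → L0 hit [D]
9: R B6 → L2 miss [-]
10: R B6 → L2 hit [-]
11: W B3 → L3 hit [D]
12: W B3 → L3 hit [D]
13: W B3 → L3 hit [D]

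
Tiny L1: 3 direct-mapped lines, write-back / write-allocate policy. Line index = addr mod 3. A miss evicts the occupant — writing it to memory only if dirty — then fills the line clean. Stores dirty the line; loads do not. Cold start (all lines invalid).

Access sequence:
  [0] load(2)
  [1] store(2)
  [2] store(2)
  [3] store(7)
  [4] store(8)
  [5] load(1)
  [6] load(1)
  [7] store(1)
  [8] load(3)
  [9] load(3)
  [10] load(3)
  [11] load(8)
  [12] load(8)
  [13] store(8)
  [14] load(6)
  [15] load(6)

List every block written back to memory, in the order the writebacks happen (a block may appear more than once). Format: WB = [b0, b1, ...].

WB = [2, 7]

  0 | R B2 → L2 miss [-]
  1 | W B2 → L2 hit [D]
  2 | W B2 → L2 hit [D]
  3 | W B7 → L1 miss [D]
  4 | W B8 → L2 miss wb→B2 [D]
  5 | R B1 → L1 miss wb→B7 [-]
  6 | R B1 → L1 hit [-]
  7 | W B1 → L1 hit [D]
  8 | R B3 → L0 miss [-]
  9 | R B3 → L0 hit [-]
  10 | R B3 → L0 hit [-]
  11 | R B8 → L2 hit [D]
  12 | R B8 → L2 hit [D]
  13 | W B8 → L2 hit [D]
  14 | R B6 → L0 miss [-]
  15 | R B6 → L0 hit [-]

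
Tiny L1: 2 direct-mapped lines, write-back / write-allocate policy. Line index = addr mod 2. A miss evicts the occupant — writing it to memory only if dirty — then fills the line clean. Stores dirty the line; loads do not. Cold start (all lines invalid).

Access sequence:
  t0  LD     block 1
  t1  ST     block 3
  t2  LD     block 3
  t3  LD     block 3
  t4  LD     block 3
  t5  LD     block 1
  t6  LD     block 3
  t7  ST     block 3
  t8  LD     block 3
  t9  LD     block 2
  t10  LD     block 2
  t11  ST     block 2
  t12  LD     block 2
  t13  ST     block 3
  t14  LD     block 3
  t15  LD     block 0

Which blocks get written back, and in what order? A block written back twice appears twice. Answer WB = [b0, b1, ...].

WB = [3, 2]

0: R B1 -> L1 miss  d=-]
1: W B3 -> L1 miss  d=D]
2: R B3 -> L1 hit  d=D]
3: R B3 -> L1 hit  d=D]
4: R B3 -> L1 hit  d=D]
5: R B1 -> L1 miss wb->B3  d=-]
6: R B3 -> L1 miss  d=-]
7: W B3 -> L1 hit  d=D]
8: R B3 -> L1 hit  d=D]
9: R B2 -> L0 miss  d=-]
10: R B2 -> L0 hit  d=-]
11: W B2 -> L0 hit  d=D]
12: R B2 -> L0 hit  d=D]
13: W B3 -> L1 hit  d=D]
14: R B3 -> L1 hit  d=D]
15: R B0 -> L0 miss wb->B2  d=-]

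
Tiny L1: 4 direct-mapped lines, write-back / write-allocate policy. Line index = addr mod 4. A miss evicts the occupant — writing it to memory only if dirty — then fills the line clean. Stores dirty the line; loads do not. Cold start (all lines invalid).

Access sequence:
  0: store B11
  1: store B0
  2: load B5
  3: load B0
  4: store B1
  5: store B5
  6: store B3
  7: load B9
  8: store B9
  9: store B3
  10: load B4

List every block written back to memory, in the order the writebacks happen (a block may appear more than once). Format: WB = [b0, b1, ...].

0: W B11 → L3 miss [D]
1: W B0 → L0 miss [D]
2: R B5 → L1 miss [-]
3: R B0 → L0 hit [D]
4: W B1 → L1 miss [D]
5: W B5 → L1 miss wb→B1 [D]
6: W B3 → L3 miss wb→B11 [D]
7: R B9 → L1 miss wb→B5 [-]
8: W B9 → L1 hit [D]
9: W B3 → L3 hit [D]
10: R B4 → L0 miss wb→B0 [-]

WB = [1, 11, 5, 0]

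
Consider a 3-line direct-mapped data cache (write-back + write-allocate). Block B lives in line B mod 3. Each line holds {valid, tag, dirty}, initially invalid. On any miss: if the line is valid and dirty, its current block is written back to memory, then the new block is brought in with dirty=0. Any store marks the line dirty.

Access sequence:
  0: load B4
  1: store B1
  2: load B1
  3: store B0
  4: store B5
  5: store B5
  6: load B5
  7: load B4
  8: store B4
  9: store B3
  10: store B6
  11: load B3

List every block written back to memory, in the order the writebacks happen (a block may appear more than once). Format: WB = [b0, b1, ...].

WB = [1, 0, 3, 6]

0: R B4 → L1 miss [-]
1: W B1 → L1 miss [D]
2: R B1 → L1 hit [D]
3: W B0 → L0 miss [D]
4: W B5 → L2 miss [D]
5: W B5 → L2 hit [D]
6: R B5 → L2 hit [D]
7: R B4 → L1 miss wb→B1 [-]
8: W B4 → L1 hit [D]
9: W B3 → L0 miss wb→B0 [D]
10: W B6 → L0 miss wb→B3 [D]
11: R B3 → L0 miss wb→B6 [-]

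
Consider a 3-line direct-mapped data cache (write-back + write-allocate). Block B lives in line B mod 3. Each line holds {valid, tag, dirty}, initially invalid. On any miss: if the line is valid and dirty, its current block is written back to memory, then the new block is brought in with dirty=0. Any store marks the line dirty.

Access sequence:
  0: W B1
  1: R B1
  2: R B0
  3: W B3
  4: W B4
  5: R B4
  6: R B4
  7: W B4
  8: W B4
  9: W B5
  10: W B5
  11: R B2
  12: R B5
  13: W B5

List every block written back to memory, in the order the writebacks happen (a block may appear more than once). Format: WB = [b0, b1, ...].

0: W B1 → L1 miss [D]
1: R B1 → L1 hit [D]
2: R B0 → L0 miss [-]
3: W B3 → L0 miss [D]
4: W B4 → L1 miss wb→B1 [D]
5: R B4 → L1 hit [D]
6: R B4 → L1 hit [D]
7: W B4 → L1 hit [D]
8: W B4 → L1 hit [D]
9: W B5 → L2 miss [D]
10: W B5 → L2 hit [D]
11: R B2 → L2 miss wb→B5 [-]
12: R B5 → L2 miss [-]
13: W B5 → L2 hit [D]

WB = [1, 5]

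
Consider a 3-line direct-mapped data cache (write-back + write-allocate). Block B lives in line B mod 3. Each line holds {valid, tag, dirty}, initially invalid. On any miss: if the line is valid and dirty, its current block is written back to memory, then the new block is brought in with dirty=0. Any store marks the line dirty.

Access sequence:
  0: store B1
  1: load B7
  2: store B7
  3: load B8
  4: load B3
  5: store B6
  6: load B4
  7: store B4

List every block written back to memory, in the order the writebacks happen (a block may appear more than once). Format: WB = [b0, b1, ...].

WB = [1, 7]

0: W B1 -> L1 miss  d=D]
1: R B7 -> L1 miss wb->B1  d=-]
2: W B7 -> L1 hit  d=D]
3: R B8 -> L2 miss  d=-]
4: R B3 -> L0 miss  d=-]
5: W B6 -> L0 miss  d=D]
6: R B4 -> L1 miss wb->B7  d=-]
7: W B4 -> L1 hit  d=D]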